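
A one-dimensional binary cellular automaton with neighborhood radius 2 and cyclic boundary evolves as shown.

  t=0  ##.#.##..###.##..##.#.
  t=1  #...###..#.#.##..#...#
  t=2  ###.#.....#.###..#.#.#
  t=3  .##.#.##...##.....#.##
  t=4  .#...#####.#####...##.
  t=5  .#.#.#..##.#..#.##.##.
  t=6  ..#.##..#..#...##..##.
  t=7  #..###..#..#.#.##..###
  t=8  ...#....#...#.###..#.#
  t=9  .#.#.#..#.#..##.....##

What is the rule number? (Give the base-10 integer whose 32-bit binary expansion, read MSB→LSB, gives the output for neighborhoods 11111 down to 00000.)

1641225425

  nb #####: next=.  (t=4,i=7, bit31=0)
  nb ####.: next=#  (t=2,i=1, bit30=1)
  nb ###.#: next=#  (t=0,i=11, bit29=1)
  nb ###..: next=.  (t=1,i=6, bit28=0)
  nb ##.##: next=.  (t=0,i=12, bit27=0)
  nb ##.#.: next=.  (t=0,i=2, bit26=0)
  nb ##..#: next=.  (t=0,i=7, bit25=0)
  nb ##...: next=#  (t=1,i=1, bit24=1)
  nb #.###: next=#  (t=2,i=12, bit23=1)
  nb #.##.: next=#  (t=0,i=0, bit22=1)
  nb #.#.#: next=.  (t=0,i=3, bit21=0)
  nb #.#..: next=#  (t=2,i=4, bit20=1)
  nb #..##: next=.  (t=0,i=8, bit19=0)
  nb #..#.: next=.  (t=1,i=8, bit18=0)
  nb #...#: next=#  (t=1,i=2, bit17=1)
  nb #....: next=#  (t=2,i=6, bit16=1)
  nb .####: next=.  (t=2,i=0, bit15=0)
  nb .###.: next=.  (t=0,i=10, bit14=0)
  nb .##.#: next=.  (t=0,i=1, bit13=0)
  nb .##..: next=#  (t=0,i=6, bit12=1)
  nb .#.##: next=#  (t=0,i=4, bit11=1)
  nb .#.#.: next=#  (t=1,i=10, bit10=1)
  nb .#..#: next=.  (t=5,i=6, bit9=0)
  nb .#...: next=.  (t=1,i=18, bit8=0)
  nb ..###: next=#  (t=0,i=9, bit7=1)
  nb ..##.: next=#  (t=0,i=17, bit6=1)
  nb ..#.#: next=.  (t=1,i=9, bit5=0)
  nb ..#..: next=#  (t=1,i=17, bit4=1)
  nb ...##: next=.  (t=1,i=3, bit3=0)
  nb ...#.: next=.  (t=2,i=9, bit2=0)
  nb ....#: next=.  (t=2,i=8, bit1=0)
  nb .....: next=#  (t=2,i=7, bit0=1)
  bits 01100001110100110001110011010001 = 1641225425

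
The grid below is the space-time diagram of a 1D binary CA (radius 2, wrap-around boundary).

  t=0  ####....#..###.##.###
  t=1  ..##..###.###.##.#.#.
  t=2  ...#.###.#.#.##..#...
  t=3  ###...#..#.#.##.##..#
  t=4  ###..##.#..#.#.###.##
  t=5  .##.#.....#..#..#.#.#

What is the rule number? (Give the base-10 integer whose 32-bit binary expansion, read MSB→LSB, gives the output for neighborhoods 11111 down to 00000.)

1483526295

  [31] ##### => .  t=0,i=0
  [30] ####. => #  t=0,i=2
  [29] ###.# => .  t=0,i=13
  [28] ###.. => #  t=0,i=3
  [27] ##.## => #  t=0,i=14
  [26] ##.#. => .  t=1,i=16
  [25] ##..# => .  t=1,i=4
  [24] ##... => .  t=0,i=4
  [23] #.### => .  t=0,i=18
  [22] #.##. => #  t=0,i=15
  [21] #.#.# => #  t=1,i=17
  [20] #.#.. => .  t=1,i=19
  [19] #..## => #  t=0,i=10
  [18] #..#. => #  t=2,i=16
  [17] #...# => .  t=1,i=0
  [16] #.... => .  t=0,i=5
  [15] .#### => #  t=0,i=19
  [14] .###. => #  t=0,i=12
  [13] .##.# => .  t=0,i=16
  [12] .##.. => #  t=1,i=3
  [11] .#.## => .  t=2,i=4
  [10] .#.#. => .  t=1,i=18
  [9] .#..# => .  t=0,i=9
  [8] .#... => .  t=1,i=20
  [7] ..### => #  t=0,i=11
  [6] ..##. => .  t=1,i=2
  [5] ..#.# => .  t=2,i=3
  [4] ..#.. => #  t=0,i=8
  [3] ...## => .  t=1,i=1
  [2] ...#. => #  t=0,i=7
  [1] ....# => #  t=0,i=6
  [0] ..... => #  t=2,i=0
  bits 01011000011011001101000010010111 = 1483526295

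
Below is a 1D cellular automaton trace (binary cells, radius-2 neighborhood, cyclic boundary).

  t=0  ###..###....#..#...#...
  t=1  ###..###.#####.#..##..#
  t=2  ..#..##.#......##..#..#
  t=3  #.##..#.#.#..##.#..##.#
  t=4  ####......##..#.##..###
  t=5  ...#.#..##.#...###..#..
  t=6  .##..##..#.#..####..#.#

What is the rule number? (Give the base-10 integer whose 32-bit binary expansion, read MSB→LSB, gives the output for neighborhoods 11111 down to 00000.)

407992990

  nb #####: next=.  (t=1,i=11, bit31=0)
  nb ####.: next=.  (t=1,i=1, bit30=0)
  nb ###.#: next=.  (t=1,i=7, bit29=0)
  nb ###..: next=#  (t=0,i=2, bit28=1)
  nb ##.##: next=#  (t=1,i=8, bit27=1)
  nb ##.#.: next=.  (t=1,i=14, bit26=0)
  nb ##..#: next=.  (t=0,i=3, bit25=0)
  nb ##...: next=.  (t=0,i=8, bit24=0)
  nb #.###: next=.  (t=1,i=9, bit23=0)
  nb #.##.: next=#  (t=3,i=2, bit22=1)
  nb #.#.#: next=.  (t=3,i=8, bit21=0)
  nb #.#..: next=#  (t=1,i=15, bit20=1)
  nb #..##: next=.  (t=0,i=4, bit19=0)
  nb #..#.: next=.  (t=0,i=14, bit18=0)
  nb #...#: next=.  (t=0,i=17, bit17=0)
  nb #....: next=#  (t=0,i=9, bit16=1)
  nb .####: next=.  (t=1,i=0, bit15=0)
  nb .###.: next=#  (t=0,i=1, bit14=1)
  nb .##.#: next=#  (t=2,i=6, bit13=1)
  nb .##..: next=#  (t=1,i=19, bit12=1)
  nb .#.##: next=#  (t=4,i=15, bit11=1)
  nb .#.#.: next=.  (t=3,i=7, bit10=0)
  nb .#..#: next=#  (t=0,i=13, bit9=1)
  nb .#...: next=.  (t=0,i=16, bit8=0)
  nb ..###: next=#  (t=0,i=0, bit7=1)
  nb ..##.: next=.  (t=1,i=18, bit6=0)
  nb ..#.#: next=.  (t=3,i=6, bit5=0)
  nb ..#..: next=#  (t=0,i=12, bit4=1)
  nb ...##: next=#  (t=0,i=22, bit3=1)
  nb ...#.: next=#  (t=0,i=11, bit2=1)
  nb ....#: next=#  (t=0,i=10, bit1=1)
  nb .....: next=.  (t=2,i=11, bit0=0)
  bits 00011000010100010111101010011110 = 407992990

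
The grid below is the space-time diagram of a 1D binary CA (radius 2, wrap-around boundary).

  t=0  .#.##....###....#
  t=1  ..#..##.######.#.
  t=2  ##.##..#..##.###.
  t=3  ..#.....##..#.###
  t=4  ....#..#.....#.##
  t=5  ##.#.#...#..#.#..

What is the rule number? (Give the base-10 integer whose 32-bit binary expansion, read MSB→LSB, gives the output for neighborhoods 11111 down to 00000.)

3172682380

  [31] ##### => #  t=1,i=10
  [30] ####. => .  t=1,i=12
  [29] ###.# => #  t=1,i=13
  [28] ###.. => #  t=0,i=11
  [27] ##.## => #  t=1,i=7
  [26] ##.#. => #  t=1,i=14
  [25] ##..# => .  t=2,i=5
  [24] ##... => #  t=0,i=5
  [23] #.### => .  t=1,i=8
  [22] #.##. => .  t=0,i=3
  [21] #.#.# => .  t=0,i=1
  [20] #.#.. => #  t=1,i=15
  [19] #..## => #  t=1,i=4
  [18] #..#. => .  t=2,i=6
  [17] #...# => #  t=1,i=0
  [16] #.... => #  t=0,i=6
  [15] .#### => .  t=1,i=9
  [14] .###. => #  t=0,i=10
  [13] .##.# => .  t=1,i=6
  [12] .##.. => .  t=0,i=4
  [11] .#.## => #  t=0,i=2
  [10] .#.#. => .  t=0,i=0
  [9] .#..# => #  t=1,i=3
  [8] .#... => .  t=1,i=16
  [7] ..### => #  t=0,i=9
  [6] ..##. => .  t=1,i=5
  [5] ..#.# => .  t=0,i=16
  [4] ..#.. => .  t=1,i=2
  [3] ...## => #  t=0,i=8
  [2] ...#. => #  t=0,i=15
  [1] ....# => .  t=0,i=7
  [0] ..... => .  t=3,i=5
  bits 10111101000110110100101010001100 = 3172682380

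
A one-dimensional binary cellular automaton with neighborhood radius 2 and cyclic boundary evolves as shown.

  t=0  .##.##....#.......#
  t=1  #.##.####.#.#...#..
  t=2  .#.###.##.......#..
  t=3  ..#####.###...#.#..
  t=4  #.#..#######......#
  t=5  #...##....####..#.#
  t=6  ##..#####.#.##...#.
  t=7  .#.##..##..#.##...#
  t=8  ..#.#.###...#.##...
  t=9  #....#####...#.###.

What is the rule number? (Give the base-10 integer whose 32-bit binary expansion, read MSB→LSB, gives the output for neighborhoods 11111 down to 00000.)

  ##### -> .   bit 31 = 0  t=3,i=4
  ####. -> #   bit 30 = 1  t=1,i=7
  ###.# -> #   bit 29 = 1  t=1,i=8
  ###.. -> #   bit 28 = 1  t=3,i=10
  ##.## -> #   bit 27 = 1  t=0,i=3
  ##.#. -> .   bit 26 = 0  t=1,i=9
  ##..# -> .   bit 25 = 0  t=5,i=14
  ##... -> #   bit 24 = 1  t=0,i=6
  #.### -> #   bit 23 = 1  t=1,i=5
  #.##. -> .   bit 22 = 0  t=0,i=1
  #.#.# -> .   bit 21 = 0  t=1,i=10
  #.#.. -> .   bit 20 = 0  t=1,i=12
  #..## -> #   bit 19 = 1  t=4,i=4
  #..#. -> .   bit 18 = 0  t=1,i=18
  #...# -> .   bit 17 = 0  t=1,i=14
  #.... -> #   bit 16 = 1  t=0,i=7
  .#### -> .   bit 15 = 0  t=1,i=6
  .###. -> #   bit 14 = 1  t=2,i=4
  .##.# -> #   bit 13 = 1  t=0,i=2
  .##.. -> #   bit 12 = 1  t=0,i=5
  .#.## -> #   bit 11 = 1  t=0,i=0
  .#.#. -> .   bit 10 = 0  t=1,i=11
  .#..# -> .   bit 9 = 0  t=1,i=17
  .#... -> .   bit 8 = 0  t=0,i=11
  ..### -> #   bit 7 = 1  t=3,i=2
  ..##. -> #   bit 6 = 1  t=4,i=18
  ..#.# -> .   bit 5 = 0  t=0,i=18
  ..#.. -> #   bit 4 = 1  t=0,i=10
  ...## -> .   bit 3 = 0  t=3,i=1
  ...#. -> .   bit 2 = 0  t=0,i=9
  ....# -> #   bit 1 = 1  t=0,i=8
  ..... -> .   bit 0 = 0  t=0,i=13
  bits 01111001100010010111100011010010 = 2039052498

2039052498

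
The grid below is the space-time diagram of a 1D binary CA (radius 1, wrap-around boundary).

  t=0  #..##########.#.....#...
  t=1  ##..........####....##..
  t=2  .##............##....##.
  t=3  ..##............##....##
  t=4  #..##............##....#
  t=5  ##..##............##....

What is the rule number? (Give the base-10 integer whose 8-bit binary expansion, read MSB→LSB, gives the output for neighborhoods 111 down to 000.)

  ### -> .   bit 7 = 0  t=0,i=4
  ##. -> #   bit 6 = 1  t=0,i=12
  #.# -> #   bit 5 = 1  t=0,i=13
  #.. -> #   bit 4 = 1  t=0,i=1
  .## -> .   bit 3 = 0  t=0,i=3
  .#. -> #   bit 2 = 1  t=0,i=0
  ..# -> .   bit 1 = 0  t=0,i=2
  ... -> .   bit 0 = 0  t=0,i=16
  bits 01110100 = 116

116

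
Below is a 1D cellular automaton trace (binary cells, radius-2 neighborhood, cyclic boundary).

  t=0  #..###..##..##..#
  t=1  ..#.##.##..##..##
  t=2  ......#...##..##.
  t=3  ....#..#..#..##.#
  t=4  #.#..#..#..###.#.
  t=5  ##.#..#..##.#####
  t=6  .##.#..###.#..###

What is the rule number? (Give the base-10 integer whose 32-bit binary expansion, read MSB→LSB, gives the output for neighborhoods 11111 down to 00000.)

  [31] ##### => #  t=5,i=14
  [30] ####. => .  t=5,i=0
  [29] ###.# => #  t=4,i=13
  [28] ###.. => #  t=0,i=5
  [27] ##.## => #  t=1,i=6
  [26] ##.#. => #  t=3,i=15
  [25] ##..# => .  t=0,i=1
  [24] ##... => #  t=2,i=16
  [23] #.### => .  t=5,i=12
  [22] #.##. => .  t=1,i=4
  [21] #.#.# => #  t=4,i=0
  [20] #.#.. => .  t=3,i=16
  [19] #..## => #  t=0,i=2
  [18] #..#. => .  t=1,i=1
  [17] #...# => .  t=2,i=8
  [16] #.... => .  t=2,i=0
  [15] .#### => .  t=5,i=13
  [14] .###. => #  t=0,i=4
  [13] .##.# => .  t=1,i=5
  [12] .##.. => .  t=0,i=0
  [11] .#.## => .  t=1,i=3
  [10] .#.#. => #  t=4,i=1
  [9] .#..# => #  t=3,i=5
  [8] .#... => #  t=2,i=7
  [7] ..### => .  t=0,i=3
  [6] ..##. => #  t=0,i=8
  [5] ..#.# => .  t=1,i=2
  [4] ..#.. => .  t=2,i=6
  [3] ...## => .  t=2,i=9
  [2] ...#. => .  t=2,i=5
  [1] ....# => #  t=2,i=4
  [0] ..... => .  t=2,i=1
  bits 10111101001010000100011101000010 = 3173533506

3173533506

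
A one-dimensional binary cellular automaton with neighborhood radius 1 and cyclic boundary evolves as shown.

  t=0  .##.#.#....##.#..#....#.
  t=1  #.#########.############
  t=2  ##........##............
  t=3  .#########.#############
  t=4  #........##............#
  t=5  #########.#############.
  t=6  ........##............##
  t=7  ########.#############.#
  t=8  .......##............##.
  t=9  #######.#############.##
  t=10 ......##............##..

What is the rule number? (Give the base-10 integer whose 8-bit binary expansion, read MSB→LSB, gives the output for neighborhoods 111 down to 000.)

  [7] ### => .  t=1,i=3
  [6] ##. => #  t=0,i=2
  [5] #.# => #  t=0,i=3
  [4] #.. => #  t=0,i=7
  [3] .## => .  t=0,i=1
  [2] .#. => #  t=0,i=4
  [1] ..# => #  t=0,i=0
  [0] ... => #  t=0,i=8
  bits 01110111 = 119

119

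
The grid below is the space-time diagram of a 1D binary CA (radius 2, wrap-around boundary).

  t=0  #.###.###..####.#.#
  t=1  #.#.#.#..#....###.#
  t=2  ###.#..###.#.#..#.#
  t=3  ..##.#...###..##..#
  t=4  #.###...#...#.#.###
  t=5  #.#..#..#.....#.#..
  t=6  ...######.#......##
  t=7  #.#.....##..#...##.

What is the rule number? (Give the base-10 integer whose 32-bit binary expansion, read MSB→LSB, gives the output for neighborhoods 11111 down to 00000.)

669327960

  nb #####: next=.  (t=6,i=5, bit31=0)
  nb ####.: next=.  (t=0,i=13, bit30=0)
  nb ###.#: next=#  (t=0,i=4, bit29=1)
  nb ###..: next=.  (t=0,i=8, bit28=0)
  nb ##.##: next=.  (t=0,i=1, bit27=0)
  nb ##.#.: next=#  (t=0,i=15, bit26=1)
  nb ##..#: next=#  (t=0,i=9, bit25=1)
  nb ##...: next=#  (t=4,i=5, bit24=1)
  nb #.###: next=#  (t=0,i=2, bit23=1)
  nb #.##.: next=#  (t=0,i=18, bit22=1)
  nb #.#.#: next=#  (t=0,i=16, bit21=1)
  nb #.#..: next=.  (t=1,i=6, bit20=0)
  nb #..##: next=.  (t=0,i=10, bit19=0)
  nb #..#.: next=#  (t=1,i=8, bit18=1)
  nb #...#: next=.  (t=3,i=7, bit17=0)
  nb #....: next=#  (t=1,i=11, bit16=1)
  nb .####: next=.  (t=0,i=12, bit15=0)
  nb .###.: next=.  (t=0,i=3, bit14=0)
  nb .##.#: next=#  (t=0,i=0, bit13=1)
  nb .##..: next=.  (t=3,i=15, bit12=0)
  nb .#.##: next=.  (t=0,i=17, bit11=0)
  nb .#.#.: next=.  (t=1,i=3, bit10=0)
  nb .#..#: next=#  (t=1,i=7, bit9=1)
  nb .#...: next=.  (t=1,i=10, bit8=0)
  nb ..###: next=.  (t=0,i=11, bit7=0)
  nb ..##.: next=#  (t=3,i=2, bit6=1)
  nb ..#.#: next=.  (t=2,i=16, bit5=0)
  nb ..#..: next=#  (t=1,i=9, bit4=1)
  nb ...##: next=#  (t=1,i=13, bit3=1)
  nb ...#.: next=.  (t=4,i=7, bit2=0)
  nb ....#: next=.  (t=1,i=12, bit1=0)
  nb .....: next=.  (t=5,i=11, bit0=0)
  bits 00100111111001010010001001011000 = 669327960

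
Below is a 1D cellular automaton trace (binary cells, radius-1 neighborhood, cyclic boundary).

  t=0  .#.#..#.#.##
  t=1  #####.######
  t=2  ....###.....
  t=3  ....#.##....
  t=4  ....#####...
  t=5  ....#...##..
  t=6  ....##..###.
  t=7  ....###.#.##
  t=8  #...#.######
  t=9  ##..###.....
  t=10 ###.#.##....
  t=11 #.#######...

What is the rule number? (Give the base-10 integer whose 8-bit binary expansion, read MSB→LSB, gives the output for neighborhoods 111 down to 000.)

  ### -> .   bit 7 = 0  t=1,i=0
  ##. -> #   bit 6 = 1  t=0,i=11
  #.# -> #   bit 5 = 1  t=0,i=0
  #.. -> #   bit 4 = 1  t=0,i=4
  .## -> #   bit 3 = 1  t=0,i=10
  .#. -> #   bit 2 = 1  t=0,i=1
  ..# -> .   bit 1 = 0  t=0,i=5
  ... -> .   bit 0 = 0  t=2,i=0
  bits 01111100 = 124

124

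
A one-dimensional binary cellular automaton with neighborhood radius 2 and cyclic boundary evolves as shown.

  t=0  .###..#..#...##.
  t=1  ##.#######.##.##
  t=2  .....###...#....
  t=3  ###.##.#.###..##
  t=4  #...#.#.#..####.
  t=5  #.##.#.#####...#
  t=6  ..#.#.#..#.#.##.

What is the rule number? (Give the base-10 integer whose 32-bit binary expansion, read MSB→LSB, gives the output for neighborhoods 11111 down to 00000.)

2522750621

  [31] ##### => #  t=1,i=5
  [30] ####. => .  t=1,i=0
  [29] ###.# => .  t=1,i=1
  [28] ###.. => #  t=0,i=3
  [27] ##.## => .  t=1,i=2
  [26] ##.#. => #  t=3,i=6
  [25] ##..# => #  t=0,i=4
  [24] ##... => .  t=2,i=8
  [23] #.### => .  t=1,i=3
  [22] #.##. => #  t=1,i=11
  [21] #.#.# => .  t=3,i=7
  [20] #.#.. => #  t=4,i=0
  [19] #..## => #  t=0,i=0
  [18] #..#. => #  t=0,i=5
  [17] #...# => #  t=0,i=11
  [16] #.... => .  t=2,i=13
  [15] .#### => .  t=1,i=4
  [14] .###. => .  t=0,i=2
  [13] .##.# => .  t=1,i=12
  [12] .##.. => #  t=0,i=14
  [11] .#.## => #  t=3,i=8
  [10] .#.#. => #  t=4,i=5
  [9] .#..# => #  t=0,i=7
  [8] .#... => .  t=0,i=10
  [7] ..### => #  t=0,i=1
  [6] ..##. => .  t=0,i=13
  [5] ..#.# => .  t=4,i=4
  [4] ..#.. => #  t=0,i=6
  [3] ...## => #  t=0,i=12
  [2] ...#. => #  t=2,i=10
  [1] ....# => .  t=2,i=3
  [0] ..... => #  t=2,i=0
  bits 10010110010111100001111010011101 = 2522750621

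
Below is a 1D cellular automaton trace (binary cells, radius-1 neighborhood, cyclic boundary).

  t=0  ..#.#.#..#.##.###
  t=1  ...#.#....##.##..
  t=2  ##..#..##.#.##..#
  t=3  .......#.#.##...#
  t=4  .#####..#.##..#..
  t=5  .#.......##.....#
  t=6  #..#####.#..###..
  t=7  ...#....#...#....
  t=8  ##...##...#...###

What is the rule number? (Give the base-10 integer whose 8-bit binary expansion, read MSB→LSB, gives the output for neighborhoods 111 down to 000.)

  ###|.  b7=0 t=0,i=15
  ##.|.  b6=0 t=0,i=12
  #.#|#  b5=1 t=0,i=3
  #..|.  b4=0 t=0,i=0
  .##|#  b3=1 t=0,i=11
  .#.|.  b2=0 t=0,i=2
  ..#|.  b1=0 t=0,i=1
  ...|#  b0=1 t=1,i=0
  bits 00101001 = 41

41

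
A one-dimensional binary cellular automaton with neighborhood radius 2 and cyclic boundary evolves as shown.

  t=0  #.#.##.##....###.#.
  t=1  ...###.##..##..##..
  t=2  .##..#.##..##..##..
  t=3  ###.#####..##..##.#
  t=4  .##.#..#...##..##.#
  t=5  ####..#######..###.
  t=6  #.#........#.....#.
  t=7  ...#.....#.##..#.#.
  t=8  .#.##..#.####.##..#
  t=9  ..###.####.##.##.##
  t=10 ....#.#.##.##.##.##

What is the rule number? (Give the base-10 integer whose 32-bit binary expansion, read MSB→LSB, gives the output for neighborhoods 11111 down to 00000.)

  ##### -> .   bit 31 = 0  t=3,i=6
  ####. -> #   bit 30 = 1  t=3,i=1
  ###.# -> #   bit 29 = 1  t=0,i=15
  ###.. -> .   bit 28 = 0  t=3,i=8
  ##.## -> .   bit 27 = 0  t=0,i=6
  ##.#. -> #   bit 26 = 1  t=0,i=16
  ##..# -> .   bit 25 = 0  t=1,i=9
  ##... -> .   bit 24 = 0  t=0,i=9
  #.### -> #   bit 23 = 1  t=3,i=4
  #.##. -> #   bit 22 = 1  t=0,i=4
  #.#.# -> .   bit 21 = 0  t=0,i=0
  #.#.. -> .   bit 20 = 0  t=4,i=4
  #..## -> .   bit 19 = 0  t=1,i=10
  #..#. -> #   bit 18 = 1  t=2,i=4
  #...# -> #   bit 17 = 1  t=2,i=18
  #.... -> .   bit 16 = 0  t=0,i=10
  .#### -> .   bit 15 = 0  t=3,i=0
  .###. -> .   bit 14 = 0  t=0,i=14
  .##.# -> #   bit 13 = 1  t=0,i=5
  .##.. -> #   bit 12 = 1  t=0,i=8
  .#.## -> #   bit 11 = 1  t=0,i=3
  .#.#. -> .   bit 10 = 0  t=0,i=1
  .#..# -> .   bit 9 = 0  t=4,i=5
  .#... -> #   bit 8 = 1  t=4,i=8
  ..### -> .   bit 7 = 0  t=0,i=13
  ..##. -> #   bit 6 = 1  t=1,i=11
  ..#.# -> #   bit 5 = 1  t=2,i=5
  ..#.. -> #   bit 4 = 1  t=4,i=7
  ...## -> #   bit 3 = 1  t=0,i=12
  ...#. -> .   bit 2 = 0  t=6,i=10
  ....# -> #   bit 1 = 1  t=0,i=11
  ..... -> .   bit 0 = 0  t=1,i=0
  bits 01100100110001100011100101111010 = 1690712442

1690712442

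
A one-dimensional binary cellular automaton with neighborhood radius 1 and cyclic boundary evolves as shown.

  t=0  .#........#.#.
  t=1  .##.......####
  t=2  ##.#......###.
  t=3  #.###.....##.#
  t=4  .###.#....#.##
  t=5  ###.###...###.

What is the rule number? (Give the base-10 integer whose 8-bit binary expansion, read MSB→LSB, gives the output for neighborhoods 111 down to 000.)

188

  ###|#  b7=1 t=1,i=11
  ##.|.  b6=0 t=1,i=2
  #.#|#  b5=1 t=0,i=11
  #..|#  b4=1 t=0,i=2
  .##|#  b3=1 t=1,i=1
  .#.|#  b2=1 t=0,i=1
  ..#|.  b1=0 t=0,i=0
  ...|.  b0=0 t=0,i=3
  bits 10111100 = 188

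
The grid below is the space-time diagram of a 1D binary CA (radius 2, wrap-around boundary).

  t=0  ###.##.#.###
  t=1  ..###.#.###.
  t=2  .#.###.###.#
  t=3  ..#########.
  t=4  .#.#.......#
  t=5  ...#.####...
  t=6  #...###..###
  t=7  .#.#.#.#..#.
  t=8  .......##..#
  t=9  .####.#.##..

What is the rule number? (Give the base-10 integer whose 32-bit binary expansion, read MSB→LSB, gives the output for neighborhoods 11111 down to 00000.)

802281993

  ##### -> .   bit 31 = 0  t=0,i=0
  ####. -> .   bit 30 = 0  t=0,i=1
  ###.# -> #   bit 29 = 1  t=0,i=2
  ###.. -> .   bit 28 = 0  t=1,i=10
  ##.## -> #   bit 27 = 1  t=0,i=3
  ##.#. -> #   bit 26 = 1  t=0,i=6
  ##..# -> #   bit 25 = 1  t=6,i=7
  ##... -> #   bit 24 = 1  t=1,i=11
  #.### -> #   bit 23 = 1  t=0,i=9
  #.##. -> #   bit 22 = 1  t=0,i=4
  #.#.# -> .   bit 21 = 0  t=0,i=7
  #.#.. -> #   bit 20 = 1  t=4,i=3
  #..## -> .   bit 19 = 0  t=6,i=8
  #..#. -> .   bit 18 = 0  t=7,i=0
  #...# -> .   bit 17 = 0  t=1,i=0
  #.... -> #   bit 16 = 1  t=4,i=5
  .#### -> #   bit 15 = 1  t=0,i=10
  .###. -> #   bit 14 = 1  t=1,i=3
  .##.# -> .   bit 13 = 0  t=0,i=5
  .##.. -> #   bit 12 = 1  t=8,i=8
  .#.## -> #   bit 11 = 1  t=0,i=8
  .#.#. -> .   bit 10 = 0  t=2,i=0
  .#..# -> #   bit 9 = 1  t=7,i=8
  .#... -> .   bit 8 = 0  t=4,i=4
  ..### -> .   bit 7 = 0  t=1,i=2
  ..##. -> .   bit 6 = 0  t=8,i=7
  ..#.# -> .   bit 5 = 0  t=4,i=11
  ..#.. -> .   bit 4 = 0  t=7,i=10
  ...## -> #   bit 3 = 1  t=1,i=1
  ...#. -> .   bit 2 = 0  t=4,i=10
  ....# -> .   bit 1 = 0  t=4,i=9
  ..... -> #   bit 0 = 1  t=4,i=6
  bits 00101111110100011101101000001001 = 802281993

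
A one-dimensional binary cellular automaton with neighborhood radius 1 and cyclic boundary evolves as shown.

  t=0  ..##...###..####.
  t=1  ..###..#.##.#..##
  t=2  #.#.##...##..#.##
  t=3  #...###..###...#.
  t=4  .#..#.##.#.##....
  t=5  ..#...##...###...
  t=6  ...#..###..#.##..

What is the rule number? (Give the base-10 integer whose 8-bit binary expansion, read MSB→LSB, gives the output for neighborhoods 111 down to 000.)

  nb ###: next=.  (t=0,i=8, bit7=0)
  nb ##.: next=#  (t=0,i=3, bit6=1)
  nb #.#: next=.  (t=1,i=8, bit5=0)
  nb #..: next=#  (t=0,i=4, bit4=1)
  nb .##: next=#  (t=0,i=2, bit3=1)
  nb .#.: next=.  (t=1,i=7, bit2=0)
  nb ..#: next=.  (t=0,i=1, bit1=0)
  nb ...: next=.  (t=0,i=0, bit0=0)
  bits 01011000 = 88

88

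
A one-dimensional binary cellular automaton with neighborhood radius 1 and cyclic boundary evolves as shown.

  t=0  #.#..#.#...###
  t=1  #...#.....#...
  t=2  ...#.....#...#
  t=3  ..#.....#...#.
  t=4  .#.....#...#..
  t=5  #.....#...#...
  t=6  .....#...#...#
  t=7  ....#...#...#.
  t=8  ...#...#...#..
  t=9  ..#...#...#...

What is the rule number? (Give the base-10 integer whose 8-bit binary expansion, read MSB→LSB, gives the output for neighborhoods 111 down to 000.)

66

  nb ###: next=.  (t=0,i=12, bit7=0)
  nb ##.: next=#  (t=0,i=0, bit6=1)
  nb #.#: next=.  (t=0,i=1, bit5=0)
  nb #..: next=.  (t=0,i=3, bit4=0)
  nb .##: next=.  (t=0,i=11, bit3=0)
  nb .#.: next=.  (t=0,i=2, bit2=0)
  nb ..#: next=#  (t=0,i=4, bit1=1)
  nb ...: next=.  (t=0,i=9, bit0=0)
  bits 01000010 = 66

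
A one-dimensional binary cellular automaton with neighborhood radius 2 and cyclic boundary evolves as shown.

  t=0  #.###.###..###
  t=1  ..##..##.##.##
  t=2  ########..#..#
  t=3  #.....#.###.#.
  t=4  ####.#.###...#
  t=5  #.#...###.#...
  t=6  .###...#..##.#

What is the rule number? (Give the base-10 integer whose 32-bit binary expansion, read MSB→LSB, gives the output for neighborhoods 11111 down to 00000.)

1134427477

  nb #####: next=.  (t=2,i=1, bit31=0)
  nb ####.: next=#  (t=0,i=13, bit30=1)
  nb ###.#: next=.  (t=0,i=0, bit29=0)
  nb ###..: next=.  (t=0,i=8, bit28=0)
  nb ##.##: next=.  (t=0,i=1, bit27=0)
  nb ##.#.: next=.  (t=3,i=11, bit26=0)
  nb ##..#: next=#  (t=0,i=9, bit25=1)
  nb ##...: next=#  (t=4,i=10, bit24=1)
  nb #.###: next=#  (t=0,i=2, bit23=1)
  nb #.##.: next=.  (t=1,i=9, bit22=0)
  nb #.#.#: next=.  (t=3,i=12, bit21=0)
  nb #.#..: next=#  (t=3,i=0, bit20=1)
  nb #..##: next=#  (t=0,i=10, bit19=1)
  nb #..#.: next=#  (t=2,i=9, bit18=1)
  nb #...#: next=.  (t=4,i=11, bit17=0)
  nb #....: next=#  (t=3,i=2, bit16=1)
  nb .####: next=#  (t=0,i=12, bit15=1)
  nb .###.: next=#  (t=0,i=3, bit14=1)
  nb .##.#: next=#  (t=1,i=7, bit13=1)
  nb .##..: next=#  (t=1,i=3, bit12=1)
  nb .#.##: next=#  (t=3,i=7, bit11=1)
  nb .#.#.: next=#  (t=3,i=13, bit10=1)
  nb .#..#: next=.  (t=2,i=11, bit9=0)
  nb .#...: next=#  (t=3,i=1, bit8=1)
  nb ..###: next=.  (t=0,i=11, bit7=0)
  nb ..##.: next=#  (t=1,i=2, bit6=1)
  nb ..#.#: next=.  (t=3,i=6, bit5=0)
  nb ..#..: next=#  (t=2,i=10, bit4=1)
  nb ...##: next=.  (t=4,i=12, bit3=0)
  nb ...#.: next=#  (t=3,i=5, bit2=1)
  nb ....#: next=.  (t=3,i=4, bit1=0)
  nb .....: next=#  (t=3,i=3, bit0=1)
  bits 01000011100111011111110101010101 = 1134427477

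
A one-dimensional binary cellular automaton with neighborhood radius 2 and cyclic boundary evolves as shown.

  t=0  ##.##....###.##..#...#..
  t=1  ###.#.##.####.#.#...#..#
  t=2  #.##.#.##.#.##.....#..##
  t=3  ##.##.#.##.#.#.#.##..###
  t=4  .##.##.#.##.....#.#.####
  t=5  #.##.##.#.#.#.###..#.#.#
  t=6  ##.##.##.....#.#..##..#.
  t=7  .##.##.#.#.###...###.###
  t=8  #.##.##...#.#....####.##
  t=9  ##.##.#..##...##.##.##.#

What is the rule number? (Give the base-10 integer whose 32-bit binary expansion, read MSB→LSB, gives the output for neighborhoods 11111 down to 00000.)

  ##### -> #   bit 31 = 1  t=3,i=23
  ####. -> .   bit 30 = 0  t=1,i=1
  ###.# -> #   bit 29 = 1  t=0,i=11
  ###.. -> .   bit 28 = 0  t=5,i=16
  ##.## -> #   bit 27 = 1  t=0,i=2
  ##.#. -> #   bit 26 = 1  t=1,i=3
  ##..# -> .   bit 25 = 0  t=0,i=15
  ##... -> .   bit 24 = 0  t=0,i=5
  #.### -> .   bit 23 = 0  t=1,i=9
  #.##. -> .   bit 22 = 0  t=0,i=3
  #.#.# -> .   bit 21 = 0  t=1,i=4
  #.#.. -> .   bit 20 = 0  t=1,i=16
  #..## -> #   bit 19 = 1  t=0,i=23
  #..#. -> #   bit 18 = 1  t=0,i=16
  #...# -> .   bit 17 = 0  t=0,i=19
  #.... -> #   bit 16 = 1  t=0,i=6
  .#### -> #   bit 15 = 1  t=1,i=0
  .###. -> #   bit 14 = 1  t=0,i=10
  .##.# -> #   bit 13 = 1  t=0,i=1
  .##.. -> #   bit 12 = 1  t=0,i=4
  .#.## -> #   bit 11 = 1  t=1,i=5
  .#.#. -> .   bit 10 = 0  t=1,i=15
  .#..# -> .   bit 9 = 0  t=0,i=22
  .#... -> .   bit 8 = 0  t=0,i=18
  ..### -> #   bit 7 = 1  t=0,i=9
  ..##. -> #   bit 6 = 1  t=0,i=0
  ..#.# -> #   bit 5 = 1  t=4,i=16
  ..#.. -> .   bit 4 = 0  t=0,i=17
  ...## -> .   bit 3 = 0  t=0,i=8
  ...#. -> #   bit 2 = 1  t=0,i=20
  ....# -> #   bit 1 = 1  t=0,i=7
  ..... -> .   bit 0 = 0  t=2,i=16
  bits 10101100000011011111100011100110 = 2886596838

2886596838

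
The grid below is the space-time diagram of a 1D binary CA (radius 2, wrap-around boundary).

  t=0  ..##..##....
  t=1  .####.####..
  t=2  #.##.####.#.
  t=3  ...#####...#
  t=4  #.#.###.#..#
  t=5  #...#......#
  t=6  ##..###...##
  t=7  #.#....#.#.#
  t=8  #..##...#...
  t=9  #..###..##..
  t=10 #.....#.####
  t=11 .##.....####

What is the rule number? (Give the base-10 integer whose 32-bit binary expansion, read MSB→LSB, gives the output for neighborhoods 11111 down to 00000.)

  #####|#  b31=1 t=3,i=5
  ####.|#  b30=1 t=1,i=3
  ###.#|.  b29=0 t=1,i=4
  ###..|.  b28=0 t=1,i=9
  ##.##|#  b27=1 t=1,i=5
  ##.#.|.  b26=0 t=2,i=9
  ##..#|#  b25=1 t=0,i=4
  ##...|#  b24=1 t=0,i=8
  #.###|#  b23=1 t=1,i=6
  #.##.|.  b22=0 t=2,i=2
  #.#.#|.  b21=0 t=2,i=0
  #.#..|.  b20=0 t=4,i=8
  #..##|.  b19=0 t=0,i=5
  #..#.|#  b18=1 t=9,i=11
  #...#|.  b17=0 t=1,i=11
  #....|#  b16=1 t=0,i=9
  .####|#  b15=1 t=1,i=2
  .###.|.  b14=0 t=4,i=5
  .##.#|#  b13=1 t=2,i=3
  .##..|#  b12=1 t=0,i=3
  .#.##|.  b11=0 t=2,i=1
  .#.#.|#  b10=1 t=2,i=11
  .#..#|.  b9=0 t=4,i=9
  .#...|#  b8=1 t=3,i=0
  ..###|.  b7=0 t=1,i=1
  ..##.|#  b6=1 t=0,i=2
  ..#.#|.  b5=0 t=7,i=7
  ..#..|#  b4=1 t=3,i=11
  ...##|#  b3=1 t=0,i=1
  ...#.|.  b2=0 t=3,i=10
  ....#|.  b1=0 t=0,i=0
  .....|.  b0=0 t=0,i=10
  bits 11001011100001011011010101011000 = 3414537560

3414537560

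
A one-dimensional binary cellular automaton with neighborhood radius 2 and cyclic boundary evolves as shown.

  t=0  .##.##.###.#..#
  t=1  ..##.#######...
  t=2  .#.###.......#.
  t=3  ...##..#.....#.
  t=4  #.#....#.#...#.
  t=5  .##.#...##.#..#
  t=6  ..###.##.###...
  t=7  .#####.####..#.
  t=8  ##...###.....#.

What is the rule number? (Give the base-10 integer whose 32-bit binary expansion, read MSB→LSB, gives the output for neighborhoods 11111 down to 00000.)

  #####|.  b31=0 t=1,i=7
  ####.|.  b30=0 t=1,i=10
  ###.#|#  b29=1 t=0,i=9
  ###..|.  b28=0 t=1,i=11
  ##.##|#  b27=1 t=0,i=3
  ##.#.|#  b26=1 t=0,i=10
  ##..#|.  b25=0 t=3,i=5
  ##...|.  b24=0 t=1,i=12
  #.###|#  b23=1 t=0,i=7
  #.##.|.  b22=0 t=0,i=1
  #.#.#|.  b21=0 t=4,i=0
  #.#..|#  b20=1 t=0,i=11
  #..##|#  b19=1 t=7,i=0
  #..#.|.  b18=0 t=0,i=13
  #...#|#  b17=1 t=4,i=11
  #....|#  b16=1 t=1,i=13
  .####|.  b15=0 t=1,i=6
  .###.|#  b14=1 t=0,i=8
  .##.#|#  b13=1 t=0,i=2
  .##..|.  b12=0 t=3,i=4
  .#.##|.  b11=0 t=0,i=0
  .#.#.|#  b10=1 t=4,i=1
  .#..#|.  b9=0 t=0,i=12
  .#...|.  b8=0 t=3,i=8
  ..###|#  b7=1 t=6,i=2
  ..##.|.  b6=0 t=1,i=2
  ..#.#|.  b5=0 t=0,i=14
  ..#..|#  b4=1 t=2,i=13
  ...##|#  b3=1 t=1,i=1
  ...#.|.  b2=0 t=2,i=12
  ....#|.  b1=0 t=1,i=0
  .....|.  b0=0 t=1,i=14
  bits 00101100100110110110010010011000 = 748381336

748381336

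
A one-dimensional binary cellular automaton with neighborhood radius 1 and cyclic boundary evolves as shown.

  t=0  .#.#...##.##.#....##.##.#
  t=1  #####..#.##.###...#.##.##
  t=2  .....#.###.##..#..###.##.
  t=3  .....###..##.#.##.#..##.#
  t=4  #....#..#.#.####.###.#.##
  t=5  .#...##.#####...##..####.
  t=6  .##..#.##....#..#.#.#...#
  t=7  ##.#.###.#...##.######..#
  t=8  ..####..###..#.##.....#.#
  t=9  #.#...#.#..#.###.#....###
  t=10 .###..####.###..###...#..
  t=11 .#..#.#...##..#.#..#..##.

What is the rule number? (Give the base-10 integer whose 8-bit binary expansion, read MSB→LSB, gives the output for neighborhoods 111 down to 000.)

60

  ###|.  b7=0 t=1,i=0
  ##.|.  b6=0 t=0,i=8
  #.#|#  b5=1 t=0,i=0
  #..|#  b4=1 t=0,i=4
  .##|#  b3=1 t=0,i=7
  .#.|#  b2=1 t=0,i=1
  ..#|.  b1=0 t=0,i=6
  ...|.  b0=0 t=0,i=5
  bits 00111100 = 60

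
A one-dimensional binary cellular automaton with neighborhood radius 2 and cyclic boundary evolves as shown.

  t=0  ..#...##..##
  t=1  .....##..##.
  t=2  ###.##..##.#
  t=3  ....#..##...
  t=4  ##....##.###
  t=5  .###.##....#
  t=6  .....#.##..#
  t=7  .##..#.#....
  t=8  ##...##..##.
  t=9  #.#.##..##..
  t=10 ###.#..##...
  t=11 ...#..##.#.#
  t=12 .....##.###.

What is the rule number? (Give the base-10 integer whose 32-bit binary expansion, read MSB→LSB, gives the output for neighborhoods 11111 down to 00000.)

2506687593

  #####|#  b31=1 t=4,i=11
  ####.|.  b30=0 t=2,i=1
  ###.#|.  b29=0 t=2,i=2
  ###..|#  b28=1 t=4,i=1
  ##.##|.  b27=0 t=2,i=3
  ##.#.|#  b26=1 t=10,i=3
  ##..#|.  b25=0 t=0,i=0
  ##...|#  b24=1 t=1,i=11
  #.###|.  b23=0 t=2,i=11
  #.##.|#  b22=1 t=2,i=4
  #.#.#|#  b21=1 t=9,i=2
  #.#..|.  b20=0 t=7,i=7
  #..##|#  b19=1 t=0,i=9
  #..#.|.  b18=0 t=0,i=1
  #...#|.  b17=0 t=0,i=4
  #....|#  b16=1 t=1,i=0
  .####|.  b15=0 t=2,i=0
  .###.|.  b14=0 t=5,i=2
  .##.#|.  b13=0 t=2,i=9
  .##..|.  b12=0 t=0,i=7
  .#.##|.  b11=0 t=5,i=0
  .#.#.|#  b10=1 t=7,i=6
  .#..#|.  b9=0 t=3,i=5
  .#...|.  b8=0 t=0,i=3
  ..###|.  b7=0 t=10,i=0
  ..##.|#  b6=1 t=0,i=6
  ..#.#|#  b5=1 t=5,i=11
  ..#..|.  b4=0 t=0,i=2
  ...##|#  b3=1 t=0,i=5
  ...#.|.  b2=0 t=3,i=3
  ....#|.  b1=0 t=1,i=3
  .....|#  b0=1 t=1,i=1
  bits 10010101011010010000010001101001 = 2506687593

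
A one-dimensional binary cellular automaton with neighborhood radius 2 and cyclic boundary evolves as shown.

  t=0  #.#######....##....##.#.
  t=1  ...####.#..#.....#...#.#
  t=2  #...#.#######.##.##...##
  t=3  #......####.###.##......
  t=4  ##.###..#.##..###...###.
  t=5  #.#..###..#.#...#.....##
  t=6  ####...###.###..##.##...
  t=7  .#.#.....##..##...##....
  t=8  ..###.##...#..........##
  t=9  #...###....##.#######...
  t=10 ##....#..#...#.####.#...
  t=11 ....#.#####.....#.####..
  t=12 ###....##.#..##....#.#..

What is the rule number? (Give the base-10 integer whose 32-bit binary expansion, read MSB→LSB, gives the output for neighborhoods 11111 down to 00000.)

3193210643

  nb #####: next=#  (t=0,i=4, bit31=1)
  nb ####.: next=.  (t=0,i=7, bit30=0)
  nb ###.#: next=#  (t=1,i=6, bit29=1)
  nb ###..: next=#  (t=0,i=8, bit28=1)
  nb ##.##: next=#  (t=2,i=13, bit27=1)
  nb ##.#.: next=#  (t=0,i=21, bit26=1)
  nb ##..#: next=#  (t=4,i=6, bit25=1)
  nb ##...: next=.  (t=0,i=9, bit24=0)
  nb #.###: next=.  (t=0,i=2, bit23=0)
  nb #.##.: next=#  (t=2,i=14, bit22=1)
  nb #.#.#: next=.  (t=0,i=0, bit21=0)
  nb #.#..: next=#  (t=1,i=8, bit20=1)
  nb #..##: next=.  (t=4,i=13, bit19=0)
  nb #..#.: next=#  (t=1,i=10, bit18=1)
  nb #...#: next=.  (t=1,i=1, bit17=0)
  nb #....: next=.  (t=0,i=10, bit16=0)
  nb .####: next=#  (t=0,i=3, bit15=1)
  nb .###.: next=.  (t=2,i=23, bit14=0)
  nb .##.#: next=.  (t=0,i=20, bit13=0)
  nb .##..: next=.  (t=0,i=14, bit12=0)
  nb .#.##: next=.  (t=0,i=1, bit11=0)
  nb .#.#.: next=#  (t=0,i=23, bit10=1)
  nb .#..#: next=#  (t=1,i=9, bit9=1)
  nb .#...: next=#  (t=1,i=0, bit8=1)
  nb ..###: next=.  (t=1,i=3, bit7=0)
  nb ..##.: next=.  (t=0,i=13, bit6=0)
  nb ..#.#: next=.  (t=1,i=21, bit5=0)
  nb ..#..: next=#  (t=1,i=11, bit4=1)
  nb ...##: next=.  (t=0,i=12, bit3=0)
  nb ...#.: next=.  (t=1,i=16, bit2=0)
  nb ....#: next=#  (t=0,i=11, bit1=1)
  nb .....: next=#  (t=1,i=14, bit0=1)
  bits 10111110010101001000011100010011 = 3193210643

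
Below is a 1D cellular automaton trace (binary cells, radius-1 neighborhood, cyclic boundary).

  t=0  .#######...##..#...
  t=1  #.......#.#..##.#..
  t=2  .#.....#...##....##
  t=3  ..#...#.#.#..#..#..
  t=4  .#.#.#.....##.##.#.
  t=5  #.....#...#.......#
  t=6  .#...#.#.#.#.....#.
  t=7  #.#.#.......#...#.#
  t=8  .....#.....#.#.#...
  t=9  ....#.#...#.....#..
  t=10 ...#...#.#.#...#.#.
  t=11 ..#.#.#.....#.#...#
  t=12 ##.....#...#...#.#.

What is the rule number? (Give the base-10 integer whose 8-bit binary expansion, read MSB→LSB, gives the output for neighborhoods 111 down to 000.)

18

  [7] ### => .  t=0,i=2
  [6] ##. => .  t=0,i=7
  [5] #.# => .  t=1,i=9
  [4] #.. => #  t=0,i=8
  [3] .## => .  t=0,i=1
  [2] .#. => .  t=0,i=15
  [1] ..# => #  t=0,i=0
  [0] ... => .  t=0,i=9
  bits 00010010 = 18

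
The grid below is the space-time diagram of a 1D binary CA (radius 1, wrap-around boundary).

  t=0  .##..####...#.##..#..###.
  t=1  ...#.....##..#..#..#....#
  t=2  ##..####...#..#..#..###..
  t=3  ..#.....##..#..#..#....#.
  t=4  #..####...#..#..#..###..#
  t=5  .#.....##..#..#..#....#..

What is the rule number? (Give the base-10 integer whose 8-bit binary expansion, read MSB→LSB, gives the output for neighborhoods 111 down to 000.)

49

  ### -> .   bit 7 = 0  t=0,i=6
  ##. -> .   bit 6 = 0  t=0,i=2
  #.# -> #   bit 5 = 1  t=0,i=13
  #.. -> #   bit 4 = 1  t=0,i=3
  .## -> .   bit 3 = 0  t=0,i=1
  .#. -> .   bit 2 = 0  t=0,i=12
  ..# -> .   bit 1 = 0  t=0,i=0
  ... -> #   bit 0 = 1  t=0,i=10
  bits 00110001 = 49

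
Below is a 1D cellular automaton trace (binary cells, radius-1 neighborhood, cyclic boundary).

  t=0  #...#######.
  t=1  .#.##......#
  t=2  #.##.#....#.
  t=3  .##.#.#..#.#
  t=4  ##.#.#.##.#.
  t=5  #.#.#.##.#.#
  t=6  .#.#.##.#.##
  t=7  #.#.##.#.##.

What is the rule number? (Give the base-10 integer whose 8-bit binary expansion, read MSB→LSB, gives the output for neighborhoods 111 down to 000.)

58

  nb ###: next=.  (t=0,i=5, bit7=0)
  nb ##.: next=.  (t=0,i=10, bit6=0)
  nb #.#: next=#  (t=0,i=11, bit5=1)
  nb #..: next=#  (t=0,i=1, bit4=1)
  nb .##: next=#  (t=0,i=4, bit3=1)
  nb .#.: next=.  (t=0,i=0, bit2=0)
  nb ..#: next=#  (t=0,i=3, bit1=1)
  nb ...: next=.  (t=0,i=2, bit0=0)
  bits 00111010 = 58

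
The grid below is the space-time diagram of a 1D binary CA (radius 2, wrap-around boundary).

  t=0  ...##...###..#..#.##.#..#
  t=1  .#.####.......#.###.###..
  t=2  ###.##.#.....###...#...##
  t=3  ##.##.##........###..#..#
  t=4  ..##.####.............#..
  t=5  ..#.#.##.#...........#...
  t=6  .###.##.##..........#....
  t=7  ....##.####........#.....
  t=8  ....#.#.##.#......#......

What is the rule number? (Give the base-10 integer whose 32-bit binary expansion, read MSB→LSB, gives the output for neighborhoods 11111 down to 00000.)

  #####|#  b31=1 t=2,i=0
  ####.|#  b30=1 t=1,i=5
  ###.#|.  b29=0 t=1,i=18
  ###..|.  b28=0 t=0,i=10
  ##.##|#  b27=1 t=1,i=19
  ##.#.|#  b26=1 t=0,i=20
  ##..#|.  b25=0 t=0,i=11
  ##...|#  b24=1 t=0,i=5
  #.###|.  b23=0 t=1,i=3
  #.##.|#  b22=1 t=0,i=18
  #.#.#|.  b21=0 t=5,i=4
  #.#..|#  b20=1 t=0,i=21
  #..##|.  b19=0 t=3,i=23
  #..#.|.  b18=0 t=0,i=12
  #...#|#  b17=1 t=0,i=1
  #....|.  b16=0 t=1,i=8
  .####|#  b15=1 t=1,i=4
  .###.|.  b14=0 t=0,i=9
  .##.#|.  b13=0 t=0,i=19
  .##..|#  b12=1 t=0,i=4
  .#.##|#  b11=1 t=0,i=17
  .#.#.|#  b10=1 t=5,i=3
  .#..#|#  b9=1 t=0,i=14
  .#...|.  b8=0 t=0,i=0
  ..###|.  b7=0 t=0,i=8
  ..##.|#  b6=1 t=0,i=3
  ..#.#|#  b5=1 t=0,i=16
  ..#..|.  b4=0 t=0,i=13
  ...##|.  b3=0 t=0,i=2
  ...#.|#  b2=1 t=1,i=0
  ....#|.  b1=0 t=1,i=12
  .....|.  b0=0 t=1,i=9
  bits 11001101010100101001111001100100 = 3444743780

3444743780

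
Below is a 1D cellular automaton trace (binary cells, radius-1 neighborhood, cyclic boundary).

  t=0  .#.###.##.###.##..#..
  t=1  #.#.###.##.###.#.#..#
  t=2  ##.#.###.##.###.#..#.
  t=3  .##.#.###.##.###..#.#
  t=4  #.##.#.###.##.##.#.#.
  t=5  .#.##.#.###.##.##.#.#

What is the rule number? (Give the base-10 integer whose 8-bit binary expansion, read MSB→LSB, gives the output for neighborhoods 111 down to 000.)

227

  ###|#  b7=1 t=0,i=4
  ##.|#  b6=1 t=0,i=5
  #.#|#  b5=1 t=0,i=2
  #..|.  b4=0 t=0,i=16
  .##|.  b3=0 t=0,i=3
  .#.|.  b2=0 t=0,i=1
  ..#|#  b1=1 t=0,i=0
  ...|#  b0=1 t=0,i=20
  bits 11100011 = 227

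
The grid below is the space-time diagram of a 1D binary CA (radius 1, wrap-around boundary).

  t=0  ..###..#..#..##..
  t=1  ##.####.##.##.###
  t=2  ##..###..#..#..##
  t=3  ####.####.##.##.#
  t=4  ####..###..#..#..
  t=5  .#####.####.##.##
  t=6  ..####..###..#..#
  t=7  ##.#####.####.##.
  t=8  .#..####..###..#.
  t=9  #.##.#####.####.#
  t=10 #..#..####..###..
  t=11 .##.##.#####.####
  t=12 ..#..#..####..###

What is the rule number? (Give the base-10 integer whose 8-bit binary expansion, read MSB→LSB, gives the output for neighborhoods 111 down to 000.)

211

  nb ###: next=#  (t=0,i=3, bit7=1)
  nb ##.: next=#  (t=0,i=4, bit6=1)
  nb #.#: next=.  (t=1,i=2, bit5=0)
  nb #..: next=#  (t=0,i=5, bit4=1)
  nb .##: next=.  (t=0,i=2, bit3=0)
  nb .#.: next=.  (t=0,i=7, bit2=0)
  nb ..#: next=#  (t=0,i=1, bit1=1)
  nb ...: next=#  (t=0,i=0, bit0=1)
  bits 11010011 = 211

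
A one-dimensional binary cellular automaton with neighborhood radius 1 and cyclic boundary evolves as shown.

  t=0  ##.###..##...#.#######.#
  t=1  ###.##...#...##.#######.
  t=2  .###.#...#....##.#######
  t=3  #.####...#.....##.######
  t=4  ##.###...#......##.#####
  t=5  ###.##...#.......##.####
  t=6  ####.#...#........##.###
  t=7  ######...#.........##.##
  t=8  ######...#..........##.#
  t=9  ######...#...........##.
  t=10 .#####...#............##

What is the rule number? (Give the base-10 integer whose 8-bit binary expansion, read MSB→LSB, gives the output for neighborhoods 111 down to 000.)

  [7] ### => #  t=0,i=0
  [6] ##. => #  t=0,i=1
  [5] #.# => #  t=0,i=2
  [4] #.. => .  t=0,i=6
  [3] .## => .  t=0,i=3
  [2] .#. => #  t=0,i=13
  [1] ..# => .  t=0,i=7
  [0] ... => .  t=0,i=11
  bits 11100100 = 228

228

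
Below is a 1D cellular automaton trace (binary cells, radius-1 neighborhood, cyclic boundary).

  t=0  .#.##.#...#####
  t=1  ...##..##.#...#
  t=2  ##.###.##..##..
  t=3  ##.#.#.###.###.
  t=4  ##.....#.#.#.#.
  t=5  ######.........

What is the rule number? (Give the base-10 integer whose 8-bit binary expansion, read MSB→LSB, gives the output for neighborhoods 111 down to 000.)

89

  ###|.  b7=0 t=0,i=11
  ##.|#  b6=1 t=0,i=4
  #.#|.  b5=0 t=0,i=0
  #..|#  b4=1 t=0,i=7
  .##|#  b3=1 t=0,i=3
  .#.|.  b2=0 t=0,i=1
  ..#|.  b1=0 t=0,i=9
  ...|#  b0=1 t=0,i=8
  bits 01011001 = 89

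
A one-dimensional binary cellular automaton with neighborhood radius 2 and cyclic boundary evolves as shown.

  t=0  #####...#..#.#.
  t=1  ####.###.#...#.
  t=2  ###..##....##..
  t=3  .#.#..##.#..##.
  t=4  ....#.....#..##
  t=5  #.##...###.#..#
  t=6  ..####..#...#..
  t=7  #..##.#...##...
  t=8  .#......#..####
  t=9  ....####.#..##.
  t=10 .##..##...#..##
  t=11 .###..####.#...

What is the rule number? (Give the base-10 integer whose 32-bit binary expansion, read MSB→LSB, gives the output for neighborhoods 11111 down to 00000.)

  [31] ##### => #  t=0,i=2
  [30] ####. => #  t=0,i=3
  [29] ###.# => .  t=1,i=3
  [28] ###.. => .  t=0,i=4
  [27] ##.## => .  t=1,i=4
  [26] ##.#. => .  t=1,i=8
  [25] ##..# => #  t=2,i=3
  [24] ##... => #  t=0,i=5
  [23] #.### => #  t=0,i=0
  [22] #.##. => #  t=5,i=2
  [21] #.#.# => #  t=0,i=13
  [20] #.#.. => .  t=1,i=9
  [19] #..## => .  t=2,i=4
  [18] #..#. => .  t=0,i=10
  [17] #...# => #  t=0,i=6
  [16] #.... => .  t=2,i=8
  [15] .#### => #  t=0,i=1
  [14] .###. => #  t=1,i=6
  [13] .##.# => .  t=3,i=7
  [12] .##.. => #  t=2,i=6
  [11] .#.## => .  t=0,i=14
  [10] .#.#. => .  t=0,i=12
  [9] .#..# => #  t=0,i=9
  [8] .#... => .  t=1,i=10
  [7] ..### => .  t=2,i=0
  [6] ..##. => .  t=2,i=5
  [5] ..#.# => .  t=0,i=11
  [4] ..#.. => .  t=0,i=8
  [3] ...## => .  t=2,i=10
  [2] ...#. => #  t=0,i=7
  [1] ....# => #  t=2,i=9
  [0] ..... => #  t=4,i=7
  bits 11000011111000101101001000000111 = 3286422023

3286422023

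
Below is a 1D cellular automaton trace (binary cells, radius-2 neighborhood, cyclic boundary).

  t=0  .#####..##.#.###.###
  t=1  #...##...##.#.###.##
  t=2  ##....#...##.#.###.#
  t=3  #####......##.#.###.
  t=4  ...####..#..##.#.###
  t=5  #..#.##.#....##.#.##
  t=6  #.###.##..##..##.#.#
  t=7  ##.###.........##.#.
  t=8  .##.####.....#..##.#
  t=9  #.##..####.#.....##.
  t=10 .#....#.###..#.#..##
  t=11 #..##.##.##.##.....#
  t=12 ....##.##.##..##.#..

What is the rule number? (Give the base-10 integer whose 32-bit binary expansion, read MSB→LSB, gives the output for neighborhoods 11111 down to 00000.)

2097506466

  nb #####: next=.  (t=0,i=3, bit31=0)
  nb ####.: next=#  (t=0,i=4, bit30=1)
  nb ###.#: next=#  (t=0,i=15, bit29=1)
  nb ###..: next=#  (t=0,i=5, bit28=1)
  nb ##.##: next=#  (t=0,i=0, bit27=1)
  nb ##.#.: next=#  (t=0,i=10, bit26=1)
  nb ##..#: next=.  (t=0,i=6, bit25=0)
  nb ##...: next=#  (t=1,i=1, bit24=1)
  nb #.###: next=.  (t=0,i=1, bit23=0)
  nb #.##.: next=.  (t=5,i=5, bit22=0)
  nb #.#.#: next=.  (t=0,i=11, bit21=0)
  nb #.#..: next=.  (t=5,i=8, bit20=0)
  nb #..##: next=.  (t=0,i=7, bit19=0)
  nb #..#.: next=#  (t=4,i=8, bit18=1)
  nb #...#: next=.  (t=1,i=2, bit17=0)
  nb #....: next=#  (t=2,i=3, bit16=1)
  nb .####: next=.  (t=0,i=2, bit15=0)
  nb .###.: next=#  (t=0,i=14, bit14=1)
  nb .##.#: next=#  (t=0,i=9, bit13=1)
  nb .##..: next=.  (t=1,i=5, bit12=0)
  nb .#.##: next=#  (t=0,i=12, bit11=1)
  nb .#.#.: next=.  (t=10,i=14, bit10=0)
  nb .#..#: next=.  (t=4,i=10, bit9=0)
  nb .#...: next=.  (t=2,i=7, bit8=0)
  nb ..###: next=#  (t=4,i=3, bit7=1)
  nb ..##.: next=.  (t=0,i=8, bit6=0)
  nb ..#.#: next=#  (t=5,i=3, bit5=1)
  nb ..#..: next=.  (t=2,i=6, bit4=0)
  nb ...##: next=.  (t=1,i=3, bit3=0)
  nb ...#.: next=.  (t=2,i=5, bit2=0)
  nb ....#: next=#  (t=2,i=4, bit1=1)
  nb .....: next=.  (t=3,i=7, bit0=0)
  bits 01111101000001010110100010100010 = 2097506466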